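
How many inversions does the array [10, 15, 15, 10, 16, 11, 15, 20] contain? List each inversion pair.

Finding inversions in [10, 15, 15, 10, 16, 11, 15, 20]:

(1, 3): arr[1]=15 > arr[3]=10
(1, 5): arr[1]=15 > arr[5]=11
(2, 3): arr[2]=15 > arr[3]=10
(2, 5): arr[2]=15 > arr[5]=11
(4, 5): arr[4]=16 > arr[5]=11
(4, 6): arr[4]=16 > arr[6]=15

Total inversions: 6

The array has 6 inversion(s): (1,3), (1,5), (2,3), (2,5), (4,5), (4,6). Each pair (i,j) satisfies i < j and arr[i] > arr[j].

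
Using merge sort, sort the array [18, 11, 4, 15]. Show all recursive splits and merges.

Merge sort trace:

Split: [18, 11, 4, 15] -> [18, 11] and [4, 15]
  Split: [18, 11] -> [18] and [11]
  Merge: [18] + [11] -> [11, 18]
  Split: [4, 15] -> [4] and [15]
  Merge: [4] + [15] -> [4, 15]
Merge: [11, 18] + [4, 15] -> [4, 11, 15, 18]

Final sorted array: [4, 11, 15, 18]

The merge sort proceeds by recursively splitting the array and merging sorted halves.
After all merges, the sorted array is [4, 11, 15, 18].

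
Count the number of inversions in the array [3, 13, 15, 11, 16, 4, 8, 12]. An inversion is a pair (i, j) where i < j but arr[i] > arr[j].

Finding inversions in [3, 13, 15, 11, 16, 4, 8, 12]:

(1, 3): arr[1]=13 > arr[3]=11
(1, 5): arr[1]=13 > arr[5]=4
(1, 6): arr[1]=13 > arr[6]=8
(1, 7): arr[1]=13 > arr[7]=12
(2, 3): arr[2]=15 > arr[3]=11
(2, 5): arr[2]=15 > arr[5]=4
(2, 6): arr[2]=15 > arr[6]=8
(2, 7): arr[2]=15 > arr[7]=12
(3, 5): arr[3]=11 > arr[5]=4
(3, 6): arr[3]=11 > arr[6]=8
(4, 5): arr[4]=16 > arr[5]=4
(4, 6): arr[4]=16 > arr[6]=8
(4, 7): arr[4]=16 > arr[7]=12

Total inversions: 13

The array has 13 inversion(s): (1,3), (1,5), (1,6), (1,7), (2,3), (2,5), (2,6), (2,7), (3,5), (3,6), (4,5), (4,6), (4,7). Each pair (i,j) satisfies i < j and arr[i] > arr[j].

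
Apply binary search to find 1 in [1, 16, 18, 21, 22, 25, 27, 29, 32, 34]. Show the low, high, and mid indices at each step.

Binary search for 1 in [1, 16, 18, 21, 22, 25, 27, 29, 32, 34]:

lo=0, hi=9, mid=4, arr[mid]=22 -> 22 > 1, search left half
lo=0, hi=3, mid=1, arr[mid]=16 -> 16 > 1, search left half
lo=0, hi=0, mid=0, arr[mid]=1 -> Found target at index 0!

Binary search finds 1 at index 0 after 3 comparisons. The search repeatedly halves the search space by comparing with the middle element.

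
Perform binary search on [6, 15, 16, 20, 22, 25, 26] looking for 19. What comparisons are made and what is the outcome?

Binary search for 19 in [6, 15, 16, 20, 22, 25, 26]:

lo=0, hi=6, mid=3, arr[mid]=20 -> 20 > 19, search left half
lo=0, hi=2, mid=1, arr[mid]=15 -> 15 < 19, search right half
lo=2, hi=2, mid=2, arr[mid]=16 -> 16 < 19, search right half
lo=3 > hi=2, target 19 not found

Binary search determines that 19 is not in the array after 3 comparisons. The search space was exhausted without finding the target.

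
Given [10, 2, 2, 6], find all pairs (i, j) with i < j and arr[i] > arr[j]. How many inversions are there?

Finding inversions in [10, 2, 2, 6]:

(0, 1): arr[0]=10 > arr[1]=2
(0, 2): arr[0]=10 > arr[2]=2
(0, 3): arr[0]=10 > arr[3]=6

Total inversions: 3

The array has 3 inversion(s): (0,1), (0,2), (0,3). Each pair (i,j) satisfies i < j and arr[i] > arr[j].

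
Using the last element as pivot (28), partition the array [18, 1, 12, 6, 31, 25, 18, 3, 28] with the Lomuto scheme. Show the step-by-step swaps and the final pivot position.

Lomuto partition with pivot = 28:

Initial array: [18, 1, 12, 6, 31, 25, 18, 3, 28]

arr[0]=18 <= 28: swap with position 0, array becomes [18, 1, 12, 6, 31, 25, 18, 3, 28]
arr[1]=1 <= 28: swap with position 1, array becomes [18, 1, 12, 6, 31, 25, 18, 3, 28]
arr[2]=12 <= 28: swap with position 2, array becomes [18, 1, 12, 6, 31, 25, 18, 3, 28]
arr[3]=6 <= 28: swap with position 3, array becomes [18, 1, 12, 6, 31, 25, 18, 3, 28]
arr[4]=31 > 28: no swap
arr[5]=25 <= 28: swap with position 4, array becomes [18, 1, 12, 6, 25, 31, 18, 3, 28]
arr[6]=18 <= 28: swap with position 5, array becomes [18, 1, 12, 6, 25, 18, 31, 3, 28]
arr[7]=3 <= 28: swap with position 6, array becomes [18, 1, 12, 6, 25, 18, 3, 31, 28]

Place pivot at position 7: [18, 1, 12, 6, 25, 18, 3, 28, 31]
Pivot position: 7

After partitioning with pivot 28, the array becomes [18, 1, 12, 6, 25, 18, 3, 28, 31]. The pivot is placed at index 7. All elements to the left of the pivot are <= 28, and all elements to the right are > 28.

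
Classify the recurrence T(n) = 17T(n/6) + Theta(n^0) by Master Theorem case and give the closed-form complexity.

Master Theorem for T(n) = 17T(n/6) + O(n^0):

a = 17, b = 6, c = 0
log_b(a) = log_6(17) = 1.5812

Case 1: c = 0 < log_6(17) = 1.5812
T(n) = O(n^(log_6 17))

For T(n) = 17T(n/6) + O(n^0): log_6(17) = 1.5812. This is Case 1 of the Master Theorem (c < log_b(a), work dominated by leaves), giving O(n^(log_6 17)).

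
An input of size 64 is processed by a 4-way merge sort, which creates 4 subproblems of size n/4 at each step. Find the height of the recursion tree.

For divide and conquer with division factor 4:

Problem sizes at each level:
Level 0: 64
Level 1: 16
Level 2: 4
Level 3: 1

The root is level 0 and the size-1 base case is level 3 (the tree spans levels 0 through 3, i.e. 4 levels counting the root), so the depth is the number of divisions: log_4(64) = 3

The recursion tree depth is log_4(64) = 3. At each level, the problem size is divided by 4, so it takes 3 divisions to reduce to a base case of size 1. The algorithm makes 4 recursive calls at each level.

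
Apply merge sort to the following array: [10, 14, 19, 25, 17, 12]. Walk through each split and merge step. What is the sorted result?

Merge sort trace:

Split: [10, 14, 19, 25, 17, 12] -> [10, 14, 19] and [25, 17, 12]
  Split: [10, 14, 19] -> [10] and [14, 19]
    Split: [14, 19] -> [14] and [19]
    Merge: [14] + [19] -> [14, 19]
  Merge: [10] + [14, 19] -> [10, 14, 19]
  Split: [25, 17, 12] -> [25] and [17, 12]
    Split: [17, 12] -> [17] and [12]
    Merge: [17] + [12] -> [12, 17]
  Merge: [25] + [12, 17] -> [12, 17, 25]
Merge: [10, 14, 19] + [12, 17, 25] -> [10, 12, 14, 17, 19, 25]

Final sorted array: [10, 12, 14, 17, 19, 25]

The merge sort proceeds by recursively splitting the array and merging sorted halves.
After all merges, the sorted array is [10, 12, 14, 17, 19, 25].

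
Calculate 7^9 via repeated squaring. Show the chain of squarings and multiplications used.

Computing 7^9 by squaring (build up from 7^1; each line after the first costs one multiplication):

7^1 = 7
7^2 = (7^1)^2 = 7^2 = 49
7^4 = (7^2)^2 = 49^2 = 2401
7^8 = (7^4)^2 = 2401^2 = 5764801
7^9 = 7 * 7^8 = 7 * 5764801 = 40353607

Result: 40353607
Multiplications needed: 4 (4 lines after 7^1)

7^9 = 40353607. Using exponentiation by squaring, this requires 4 multiplications. The key idea: if the exponent is even, square the half-power; if odd, multiply by the base once.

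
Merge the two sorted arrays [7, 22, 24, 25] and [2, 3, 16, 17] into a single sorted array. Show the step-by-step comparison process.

Merging process:

Compare 7 vs 2: take 2 from right. Merged: [2]
Compare 7 vs 3: take 3 from right. Merged: [2, 3]
Compare 7 vs 16: take 7 from left. Merged: [2, 3, 7]
Compare 22 vs 16: take 16 from right. Merged: [2, 3, 7, 16]
Compare 22 vs 17: take 17 from right. Merged: [2, 3, 7, 16, 17]
Append remaining from left: [22, 24, 25]. Merged: [2, 3, 7, 16, 17, 22, 24, 25]

Final merged array: [2, 3, 7, 16, 17, 22, 24, 25]
Total comparisons: 5

The merged array is [2, 3, 7, 16, 17, 22, 24, 25], requiring 5 comparisons. The merge step runs in O(n) time where n is the total number of elements.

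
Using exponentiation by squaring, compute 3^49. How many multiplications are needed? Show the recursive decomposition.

Computing 3^49 by squaring (build up from 3^1; each line after the first costs one multiplication):

3^1 = 3
3^2 = (3^1)^2 = 3^2 = 9
3^3 = 3 * 3^2 = 3 * 9 = 27
3^6 = (3^3)^2 = 27^2 = 729
3^12 = (3^6)^2 = 729^2 = 531441
3^24 = (3^12)^2 = 531441^2 = 282429536481
3^48 = (3^24)^2 = 282429536481^2 = 79766443076872509863361
3^49 = 3 * 3^48 = 3 * 79766443076872509863361 = 239299329230617529590083

Result: 239299329230617529590083
Multiplications needed: 7 (7 lines after 3^1)

3^49 = 239299329230617529590083. Using exponentiation by squaring, this requires 7 multiplications. The key idea: if the exponent is even, square the half-power; if odd, multiply by the base once.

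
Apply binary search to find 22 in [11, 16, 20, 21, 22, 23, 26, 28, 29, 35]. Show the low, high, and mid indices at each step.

Binary search for 22 in [11, 16, 20, 21, 22, 23, 26, 28, 29, 35]:

lo=0, hi=9, mid=4, arr[mid]=22 -> Found target at index 4!

Binary search finds 22 at index 4 after 1 comparisons. The search repeatedly halves the search space by comparing with the middle element.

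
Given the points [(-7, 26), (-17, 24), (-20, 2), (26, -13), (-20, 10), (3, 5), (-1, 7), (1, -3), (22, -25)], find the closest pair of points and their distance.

Computing all pairwise distances among 9 points:

d((-7, 26), (-17, 24)) = 10.198
d((-7, 26), (-20, 2)) = 27.2947
d((-7, 26), (26, -13)) = 51.0882
d((-7, 26), (-20, 10)) = 20.6155
d((-7, 26), (3, 5)) = 23.2594
d((-7, 26), (-1, 7)) = 19.9249
d((-7, 26), (1, -3)) = 30.0832
d((-7, 26), (22, -25)) = 58.6686
d((-17, 24), (-20, 2)) = 22.2036
d((-17, 24), (26, -13)) = 56.7274
d((-17, 24), (-20, 10)) = 14.3178
d((-17, 24), (3, 5)) = 27.5862
d((-17, 24), (-1, 7)) = 23.3452
d((-17, 24), (1, -3)) = 32.45
d((-17, 24), (22, -25)) = 62.6259
d((-20, 2), (26, -13)) = 48.3839
d((-20, 2), (-20, 10)) = 8.0
d((-20, 2), (3, 5)) = 23.1948
d((-20, 2), (-1, 7)) = 19.6469
d((-20, 2), (1, -3)) = 21.587
d((-20, 2), (22, -25)) = 49.93
d((26, -13), (-20, 10)) = 51.4296
d((26, -13), (3, 5)) = 29.2062
d((26, -13), (-1, 7)) = 33.6006
d((26, -13), (1, -3)) = 26.9258
d((26, -13), (22, -25)) = 12.6491
d((-20, 10), (3, 5)) = 23.5372
d((-20, 10), (-1, 7)) = 19.2354
d((-20, 10), (1, -3)) = 24.6982
d((-20, 10), (22, -25)) = 54.6717
d((3, 5), (-1, 7)) = 4.4721 <-- minimum
d((3, 5), (1, -3)) = 8.2462
d((3, 5), (22, -25)) = 35.5106
d((-1, 7), (1, -3)) = 10.198
d((-1, 7), (22, -25)) = 39.4081
d((1, -3), (22, -25)) = 30.4138

Closest pair: (3, 5) and (-1, 7) with distance 4.4721

The closest pair is (3, 5) and (-1, 7) with Euclidean distance 4.4721. For 9 points, brute-force pairwise comparison is shown above. For large n, the divide-and-conquer algorithm (sort by x, recurse on halves, check the dividing strip) achieves O(n log n).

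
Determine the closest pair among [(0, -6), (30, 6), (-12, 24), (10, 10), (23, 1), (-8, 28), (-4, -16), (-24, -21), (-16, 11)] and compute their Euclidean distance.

Computing all pairwise distances among 9 points:

d((0, -6), (30, 6)) = 32.311
d((0, -6), (-12, 24)) = 32.311
d((0, -6), (10, 10)) = 18.868
d((0, -6), (23, 1)) = 24.0416
d((0, -6), (-8, 28)) = 34.9285
d((0, -6), (-4, -16)) = 10.7703
d((0, -6), (-24, -21)) = 28.3019
d((0, -6), (-16, 11)) = 23.3452
d((30, 6), (-12, 24)) = 45.6946
d((30, 6), (10, 10)) = 20.3961
d((30, 6), (23, 1)) = 8.6023
d((30, 6), (-8, 28)) = 43.909
d((30, 6), (-4, -16)) = 40.4969
d((30, 6), (-24, -21)) = 60.3738
d((30, 6), (-16, 11)) = 46.2709
d((-12, 24), (10, 10)) = 26.0768
d((-12, 24), (23, 1)) = 41.8808
d((-12, 24), (-8, 28)) = 5.6569 <-- minimum
d((-12, 24), (-4, -16)) = 40.7922
d((-12, 24), (-24, -21)) = 46.5725
d((-12, 24), (-16, 11)) = 13.6015
d((10, 10), (23, 1)) = 15.8114
d((10, 10), (-8, 28)) = 25.4558
d((10, 10), (-4, -16)) = 29.5296
d((10, 10), (-24, -21)) = 46.0109
d((10, 10), (-16, 11)) = 26.0192
d((23, 1), (-8, 28)) = 41.1096
d((23, 1), (-4, -16)) = 31.9061
d((23, 1), (-24, -21)) = 51.8941
d((23, 1), (-16, 11)) = 40.2616
d((-8, 28), (-4, -16)) = 44.1814
d((-8, 28), (-24, -21)) = 51.5461
d((-8, 28), (-16, 11)) = 18.7883
d((-4, -16), (-24, -21)) = 20.6155
d((-4, -16), (-16, 11)) = 29.5466
d((-24, -21), (-16, 11)) = 32.9848

Closest pair: (-12, 24) and (-8, 28) with distance 5.6569

The closest pair is (-12, 24) and (-8, 28) with Euclidean distance 5.6569. For 9 points, brute-force pairwise comparison is shown above. For large n, the divide-and-conquer algorithm (sort by x, recurse on halves, check the dividing strip) achieves O(n log n).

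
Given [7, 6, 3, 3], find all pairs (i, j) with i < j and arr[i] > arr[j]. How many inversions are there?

Finding inversions in [7, 6, 3, 3]:

(0, 1): arr[0]=7 > arr[1]=6
(0, 2): arr[0]=7 > arr[2]=3
(0, 3): arr[0]=7 > arr[3]=3
(1, 2): arr[1]=6 > arr[2]=3
(1, 3): arr[1]=6 > arr[3]=3

Total inversions: 5

The array has 5 inversion(s): (0,1), (0,2), (0,3), (1,2), (1,3). Each pair (i,j) satisfies i < j and arr[i] > arr[j].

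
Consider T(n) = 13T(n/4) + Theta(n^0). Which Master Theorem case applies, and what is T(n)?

Master Theorem for T(n) = 13T(n/4) + O(n^0):

a = 13, b = 4, c = 0
log_b(a) = log_4(13) = 1.8502

Case 1: c = 0 < log_4(13) = 1.8502
T(n) = O(n^(log_4 13))

For T(n) = 13T(n/4) + O(n^0): log_4(13) = 1.8502. This is Case 1 of the Master Theorem (c < log_b(a), work dominated by leaves), giving O(n^(log_4 13)).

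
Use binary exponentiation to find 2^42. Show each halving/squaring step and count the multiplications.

Computing 2^42 by squaring (build up from 2^1; each line after the first costs one multiplication):

2^1 = 2
2^2 = (2^1)^2 = 2^2 = 4
2^4 = (2^2)^2 = 4^2 = 16
2^5 = 2 * 2^4 = 2 * 16 = 32
2^10 = (2^5)^2 = 32^2 = 1024
2^20 = (2^10)^2 = 1024^2 = 1048576
2^21 = 2 * 2^20 = 2 * 1048576 = 2097152
2^42 = (2^21)^2 = 2097152^2 = 4398046511104

Result: 4398046511104
Multiplications needed: 7 (7 lines after 2^1)

2^42 = 4398046511104. Using exponentiation by squaring, this requires 7 multiplications. The key idea: if the exponent is even, square the half-power; if odd, multiply by the base once.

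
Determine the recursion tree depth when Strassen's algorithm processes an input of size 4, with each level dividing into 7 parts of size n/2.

For divide and conquer with division factor 2:

Problem sizes at each level:
Level 0: 4
Level 1: 2
Level 2: 1

The root is level 0 and the size-1 base case is level 2 (the tree spans levels 0 through 2, i.e. 3 levels counting the root), so the depth is the number of divisions: log_2(4) = 2

The recursion tree depth is log_2(4) = 2. At each level, the problem size is divided by 2, so it takes 2 divisions to reduce to a base case of size 1. The algorithm makes 7 recursive calls at each level.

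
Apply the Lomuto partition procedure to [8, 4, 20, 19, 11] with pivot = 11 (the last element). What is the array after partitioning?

Lomuto partition with pivot = 11:

Initial array: [8, 4, 20, 19, 11]

arr[0]=8 <= 11: swap with position 0, array becomes [8, 4, 20, 19, 11]
arr[1]=4 <= 11: swap with position 1, array becomes [8, 4, 20, 19, 11]
arr[2]=20 > 11: no swap
arr[3]=19 > 11: no swap

Place pivot at position 2: [8, 4, 11, 19, 20]
Pivot position: 2

After partitioning with pivot 11, the array becomes [8, 4, 11, 19, 20]. The pivot is placed at index 2. All elements to the left of the pivot are <= 11, and all elements to the right are > 11.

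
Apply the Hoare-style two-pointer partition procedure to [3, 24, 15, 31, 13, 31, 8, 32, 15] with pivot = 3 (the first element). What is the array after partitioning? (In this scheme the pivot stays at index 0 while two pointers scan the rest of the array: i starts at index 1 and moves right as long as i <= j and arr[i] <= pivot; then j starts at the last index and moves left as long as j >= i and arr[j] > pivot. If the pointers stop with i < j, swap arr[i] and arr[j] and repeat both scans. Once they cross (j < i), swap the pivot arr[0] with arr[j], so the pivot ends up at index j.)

Hoare-style two-pointer partition with pivot = 3:

Initial array: [3, 24, 15, 31, 13, 31, 8, 32, 15]

Pointers start at i = 1, j = 8.
i ends at 1, j ends at 0: the pointers have crossed (j < i), so scanning stops.

j = 0, so swapping arr[0] with arr[j] leaves the pivot at position 0: [3, 24, 15, 31, 13, 31, 8, 32, 15]
Pivot position: 0

After partitioning with pivot 3, the array becomes [3, 24, 15, 31, 13, 31, 8, 32, 15]. The pivot is placed at index 0. All elements to the left of the pivot are <= 3, and all elements to the right are > 3.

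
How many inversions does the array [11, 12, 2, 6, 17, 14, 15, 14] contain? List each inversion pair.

Finding inversions in [11, 12, 2, 6, 17, 14, 15, 14]:

(0, 2): arr[0]=11 > arr[2]=2
(0, 3): arr[0]=11 > arr[3]=6
(1, 2): arr[1]=12 > arr[2]=2
(1, 3): arr[1]=12 > arr[3]=6
(4, 5): arr[4]=17 > arr[5]=14
(4, 6): arr[4]=17 > arr[6]=15
(4, 7): arr[4]=17 > arr[7]=14
(6, 7): arr[6]=15 > arr[7]=14

Total inversions: 8

The array has 8 inversion(s): (0,2), (0,3), (1,2), (1,3), (4,5), (4,6), (4,7), (6,7). Each pair (i,j) satisfies i < j and arr[i] > arr[j].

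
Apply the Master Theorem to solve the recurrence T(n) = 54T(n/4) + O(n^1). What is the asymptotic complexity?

Master Theorem for T(n) = 54T(n/4) + O(n^1):

a = 54, b = 4, c = 1
log_b(a) = log_4(54) = 2.8774

Case 1: c = 1 < log_4(54) = 2.8774
T(n) = O(n^(log_4 54))

For T(n) = 54T(n/4) + O(n^1): log_4(54) = 2.8774. This is Case 1 of the Master Theorem (c < log_b(a), work dominated by leaves), giving O(n^(log_4 54)).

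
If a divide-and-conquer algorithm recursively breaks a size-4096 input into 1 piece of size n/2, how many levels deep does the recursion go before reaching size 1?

For divide and conquer with division factor 2:

Problem sizes at each level:
Level 0: 4096
Level 1: 2048
Level 2: 1024
Level 3: 512
Level 4: 256
Level 5: 128
Level 6: 64
Level 7: 32
Level 8: 16
Level 9: 8
Level 10: 4
Level 11: 2
Level 12: 1

The root is level 0 and the size-1 base case is level 12 (the tree spans levels 0 through 12, i.e. 13 levels counting the root), so the depth is the number of divisions: log_2(4096) = 12

The recursion tree depth is log_2(4096) = 12. At each level, the problem size is divided by 2, so it takes 12 divisions to reduce to a base case of size 1. The algorithm makes 1 recursive call at each level.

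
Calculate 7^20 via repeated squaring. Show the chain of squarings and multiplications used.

Computing 7^20 by squaring (build up from 7^1; each line after the first costs one multiplication):

7^1 = 7
7^2 = (7^1)^2 = 7^2 = 49
7^4 = (7^2)^2 = 49^2 = 2401
7^5 = 7 * 7^4 = 7 * 2401 = 16807
7^10 = (7^5)^2 = 16807^2 = 282475249
7^20 = (7^10)^2 = 282475249^2 = 79792266297612001

Result: 79792266297612001
Multiplications needed: 5 (5 lines after 7^1)

7^20 = 79792266297612001. Using exponentiation by squaring, this requires 5 multiplications. The key idea: if the exponent is even, square the half-power; if odd, multiply by the base once.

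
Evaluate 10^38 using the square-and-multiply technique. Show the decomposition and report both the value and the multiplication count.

Computing 10^38 by squaring (build up from 10^1; each line after the first costs one multiplication):

10^1 = 10
10^2 = (10^1)^2 = 10^2 = 100
10^4 = (10^2)^2 = 100^2 = 10000
10^8 = (10^4)^2 = 10000^2 = 100000000
10^9 = 10 * 10^8 = 10 * 100000000 = 1000000000
10^18 = (10^9)^2 = 1000000000^2 = 1000000000000000000
10^19 = 10 * 10^18 = 10 * 1000000000000000000 = 10000000000000000000
10^38 = (10^19)^2 = 10000000000000000000^2 = 100000000000000000000000000000000000000

Result: 100000000000000000000000000000000000000
Multiplications needed: 7 (7 lines after 10^1)

10^38 = 100000000000000000000000000000000000000. Using exponentiation by squaring, this requires 7 multiplications. The key idea: if the exponent is even, square the half-power; if odd, multiply by the base once.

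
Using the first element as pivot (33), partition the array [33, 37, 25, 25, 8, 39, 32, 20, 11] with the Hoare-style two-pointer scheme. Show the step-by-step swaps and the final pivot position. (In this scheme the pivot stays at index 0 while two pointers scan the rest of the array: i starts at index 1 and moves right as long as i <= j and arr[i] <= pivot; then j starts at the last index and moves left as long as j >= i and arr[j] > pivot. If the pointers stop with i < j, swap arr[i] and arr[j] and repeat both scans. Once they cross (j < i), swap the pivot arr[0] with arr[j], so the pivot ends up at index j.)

Hoare-style two-pointer partition with pivot = 33:

Initial array: [33, 37, 25, 25, 8, 39, 32, 20, 11]

Pointers start at i = 1, j = 8.
i stops at index 1 (arr[1]=37 > 33), j stops at index 8 (arr[8]=11 <= 33): swap arr[1] and arr[8], array becomes [33, 11, 25, 25, 8, 39, 32, 20, 37]
i stops at index 5 (arr[5]=39 > 33), j stops at index 7 (arr[7]=20 <= 33): swap arr[5] and arr[7], array becomes [33, 11, 25, 25, 8, 20, 32, 39, 37]
i ends at 7, j ends at 6: the pointers have crossed (j < i), so scanning stops.

Swap pivot arr[0] with arr[6] to place pivot at position 6: [32, 11, 25, 25, 8, 20, 33, 39, 37]
Pivot position: 6

After partitioning with pivot 33, the array becomes [32, 11, 25, 25, 8, 20, 33, 39, 37]. The pivot is placed at index 6. All elements to the left of the pivot are <= 33, and all elements to the right are > 33.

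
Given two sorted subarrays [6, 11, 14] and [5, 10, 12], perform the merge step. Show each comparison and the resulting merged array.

Merging process:

Compare 6 vs 5: take 5 from right. Merged: [5]
Compare 6 vs 10: take 6 from left. Merged: [5, 6]
Compare 11 vs 10: take 10 from right. Merged: [5, 6, 10]
Compare 11 vs 12: take 11 from left. Merged: [5, 6, 10, 11]
Compare 14 vs 12: take 12 from right. Merged: [5, 6, 10, 11, 12]
Append remaining from left: [14]. Merged: [5, 6, 10, 11, 12, 14]

Final merged array: [5, 6, 10, 11, 12, 14]
Total comparisons: 5

The merged array is [5, 6, 10, 11, 12, 14], requiring 5 comparisons. The merge step runs in O(n) time where n is the total number of elements.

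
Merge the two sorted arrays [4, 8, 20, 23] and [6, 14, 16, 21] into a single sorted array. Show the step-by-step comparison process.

Merging process:

Compare 4 vs 6: take 4 from left. Merged: [4]
Compare 8 vs 6: take 6 from right. Merged: [4, 6]
Compare 8 vs 14: take 8 from left. Merged: [4, 6, 8]
Compare 20 vs 14: take 14 from right. Merged: [4, 6, 8, 14]
Compare 20 vs 16: take 16 from right. Merged: [4, 6, 8, 14, 16]
Compare 20 vs 21: take 20 from left. Merged: [4, 6, 8, 14, 16, 20]
Compare 23 vs 21: take 21 from right. Merged: [4, 6, 8, 14, 16, 20, 21]
Append remaining from left: [23]. Merged: [4, 6, 8, 14, 16, 20, 21, 23]

Final merged array: [4, 6, 8, 14, 16, 20, 21, 23]
Total comparisons: 7

The merged array is [4, 6, 8, 14, 16, 20, 21, 23], requiring 7 comparisons. The merge step runs in O(n) time where n is the total number of elements.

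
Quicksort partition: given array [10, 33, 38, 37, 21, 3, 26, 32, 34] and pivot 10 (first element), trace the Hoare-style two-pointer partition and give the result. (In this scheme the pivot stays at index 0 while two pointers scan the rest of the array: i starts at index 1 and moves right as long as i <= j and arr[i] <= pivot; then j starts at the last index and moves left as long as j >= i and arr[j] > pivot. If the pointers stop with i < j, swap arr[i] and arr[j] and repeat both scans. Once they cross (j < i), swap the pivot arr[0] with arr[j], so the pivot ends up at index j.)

Hoare-style two-pointer partition with pivot = 10:

Initial array: [10, 33, 38, 37, 21, 3, 26, 32, 34]

Pointers start at i = 1, j = 8.
i stops at index 1 (arr[1]=33 > 10), j stops at index 5 (arr[5]=3 <= 10): swap arr[1] and arr[5], array becomes [10, 3, 38, 37, 21, 33, 26, 32, 34]
i ends at 2, j ends at 1: the pointers have crossed (j < i), so scanning stops.

Swap pivot arr[0] with arr[1] to place pivot at position 1: [3, 10, 38, 37, 21, 33, 26, 32, 34]
Pivot position: 1

After partitioning with pivot 10, the array becomes [3, 10, 38, 37, 21, 33, 26, 32, 34]. The pivot is placed at index 1. All elements to the left of the pivot are <= 10, and all elements to the right are > 10.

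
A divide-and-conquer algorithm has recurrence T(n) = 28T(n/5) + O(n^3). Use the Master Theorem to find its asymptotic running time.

Master Theorem for T(n) = 28T(n/5) + O(n^3):

a = 28, b = 5, c = 3
log_b(a) = log_5(28) = 2.0704

Case 3: c = 3 > log_5(28) = 2.0704
T(n) = O(n^3) = O(n^3)

For T(n) = 28T(n/5) + O(n^3): log_5(28) = 2.0704. This is Case 3 of the Master Theorem (c > log_b(a), work dominated by root), giving O(n^3).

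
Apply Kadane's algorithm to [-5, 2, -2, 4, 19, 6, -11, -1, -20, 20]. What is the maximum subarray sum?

Using Kadane's algorithm on [-5, 2, -2, 4, 19, 6, -11, -1, -20, 20]:

Scanning through the array:
Position 1 (value 2): max_ending_here = 2, max_so_far = 2
Position 2 (value -2): max_ending_here = 0, max_so_far = 2
Position 3 (value 4): max_ending_here = 4, max_so_far = 4
Position 4 (value 19): max_ending_here = 23, max_so_far = 23
Position 5 (value 6): max_ending_here = 29, max_so_far = 29
Position 6 (value -11): max_ending_here = 18, max_so_far = 29
Position 7 (value -1): max_ending_here = 17, max_so_far = 29
Position 8 (value -20): max_ending_here = -3, max_so_far = 29
Position 9 (value 20): max_ending_here = 20, max_so_far = 29

Maximum subarray: [2, -2, 4, 19, 6]
Maximum sum: 29

The maximum subarray is [2, -2, 4, 19, 6] with sum 29. This subarray runs from index 1 to index 5.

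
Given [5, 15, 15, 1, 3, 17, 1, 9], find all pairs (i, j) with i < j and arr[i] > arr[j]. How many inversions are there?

Finding inversions in [5, 15, 15, 1, 3, 17, 1, 9]:

(0, 3): arr[0]=5 > arr[3]=1
(0, 4): arr[0]=5 > arr[4]=3
(0, 6): arr[0]=5 > arr[6]=1
(1, 3): arr[1]=15 > arr[3]=1
(1, 4): arr[1]=15 > arr[4]=3
(1, 6): arr[1]=15 > arr[6]=1
(1, 7): arr[1]=15 > arr[7]=9
(2, 3): arr[2]=15 > arr[3]=1
(2, 4): arr[2]=15 > arr[4]=3
(2, 6): arr[2]=15 > arr[6]=1
(2, 7): arr[2]=15 > arr[7]=9
(4, 6): arr[4]=3 > arr[6]=1
(5, 6): arr[5]=17 > arr[6]=1
(5, 7): arr[5]=17 > arr[7]=9

Total inversions: 14

The array has 14 inversion(s): (0,3), (0,4), (0,6), (1,3), (1,4), (1,6), (1,7), (2,3), (2,4), (2,6), (2,7), (4,6), (5,6), (5,7). Each pair (i,j) satisfies i < j and arr[i] > arr[j].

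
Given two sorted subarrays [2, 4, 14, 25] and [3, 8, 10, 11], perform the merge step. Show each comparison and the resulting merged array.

Merging process:

Compare 2 vs 3: take 2 from left. Merged: [2]
Compare 4 vs 3: take 3 from right. Merged: [2, 3]
Compare 4 vs 8: take 4 from left. Merged: [2, 3, 4]
Compare 14 vs 8: take 8 from right. Merged: [2, 3, 4, 8]
Compare 14 vs 10: take 10 from right. Merged: [2, 3, 4, 8, 10]
Compare 14 vs 11: take 11 from right. Merged: [2, 3, 4, 8, 10, 11]
Append remaining from left: [14, 25]. Merged: [2, 3, 4, 8, 10, 11, 14, 25]

Final merged array: [2, 3, 4, 8, 10, 11, 14, 25]
Total comparisons: 6

The merged array is [2, 3, 4, 8, 10, 11, 14, 25], requiring 6 comparisons. The merge step runs in O(n) time where n is the total number of elements.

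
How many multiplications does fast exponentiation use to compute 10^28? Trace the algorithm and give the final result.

Computing 10^28 by squaring (build up from 10^1; each line after the first costs one multiplication):

10^1 = 10
10^2 = (10^1)^2 = 10^2 = 100
10^3 = 10 * 10^2 = 10 * 100 = 1000
10^6 = (10^3)^2 = 1000^2 = 1000000
10^7 = 10 * 10^6 = 10 * 1000000 = 10000000
10^14 = (10^7)^2 = 10000000^2 = 100000000000000
10^28 = (10^14)^2 = 100000000000000^2 = 10000000000000000000000000000

Result: 10000000000000000000000000000
Multiplications needed: 6 (6 lines after 10^1)

10^28 = 10000000000000000000000000000. Using exponentiation by squaring, this requires 6 multiplications. The key idea: if the exponent is even, square the half-power; if odd, multiply by the base once.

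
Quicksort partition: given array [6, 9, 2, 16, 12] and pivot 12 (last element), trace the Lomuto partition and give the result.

Lomuto partition with pivot = 12:

Initial array: [6, 9, 2, 16, 12]

arr[0]=6 <= 12: swap with position 0, array becomes [6, 9, 2, 16, 12]
arr[1]=9 <= 12: swap with position 1, array becomes [6, 9, 2, 16, 12]
arr[2]=2 <= 12: swap with position 2, array becomes [6, 9, 2, 16, 12]
arr[3]=16 > 12: no swap

Place pivot at position 3: [6, 9, 2, 12, 16]
Pivot position: 3

After partitioning with pivot 12, the array becomes [6, 9, 2, 12, 16]. The pivot is placed at index 3. All elements to the left of the pivot are <= 12, and all elements to the right are > 12.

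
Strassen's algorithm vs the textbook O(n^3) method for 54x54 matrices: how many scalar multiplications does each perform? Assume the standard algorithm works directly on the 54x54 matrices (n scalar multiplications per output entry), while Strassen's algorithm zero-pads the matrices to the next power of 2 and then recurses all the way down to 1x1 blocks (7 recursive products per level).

Matrix multiplication for 54x54 matrices:

Strassen's algorithm requires power-of-2 dimensions. Pad 54x54 to 64x64 (next power of 2).

Standard algorithm: 54^3 = 157464 multiplications
Strassen's algorithm: 7^(log2(64)) = 7^6 = 117649 multiplications
Savings: 157464 - 117649 = 39815 multiplications

Standard: 157464 multiplications (54^3). Strassen: 117649 multiplications (7^6, after padding to 64x64). Strassen reduces 8 recursive multiplications to 7 at each level.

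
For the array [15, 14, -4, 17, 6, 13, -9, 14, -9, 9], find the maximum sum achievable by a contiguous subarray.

Using Kadane's algorithm on [15, 14, -4, 17, 6, 13, -9, 14, -9, 9]:

Scanning through the array:
Position 1 (value 14): max_ending_here = 29, max_so_far = 29
Position 2 (value -4): max_ending_here = 25, max_so_far = 29
Position 3 (value 17): max_ending_here = 42, max_so_far = 42
Position 4 (value 6): max_ending_here = 48, max_so_far = 48
Position 5 (value 13): max_ending_here = 61, max_so_far = 61
Position 6 (value -9): max_ending_here = 52, max_so_far = 61
Position 7 (value 14): max_ending_here = 66, max_so_far = 66
Position 8 (value -9): max_ending_here = 57, max_so_far = 66
Position 9 (value 9): max_ending_here = 66, max_so_far = 66

Maximum subarray: [15, 14, -4, 17, 6, 13, -9, 14]
Maximum sum: 66

The maximum subarray is [15, 14, -4, 17, 6, 13, -9, 14] with sum 66. This subarray runs from index 0 to index 7.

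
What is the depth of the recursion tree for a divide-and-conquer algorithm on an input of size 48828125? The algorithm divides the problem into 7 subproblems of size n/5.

For divide and conquer with division factor 5:

Problem sizes at each level:
Level 0: 48828125
Level 1: 9765625
Level 2: 1953125
Level 3: 390625
Level 4: 78125
Level 5: 15625
Level 6: 3125
Level 7: 625
Level 8: 125
Level 9: 25
Level 10: 5
Level 11: 1

The root is level 0 and the size-1 base case is level 11 (the tree spans levels 0 through 11, i.e. 12 levels counting the root), so the depth is the number of divisions: log_5(48828125) = 11

The recursion tree depth is log_5(48828125) = 11. At each level, the problem size is divided by 5, so it takes 11 divisions to reduce to a base case of size 1. The algorithm makes 7 recursive calls at each level.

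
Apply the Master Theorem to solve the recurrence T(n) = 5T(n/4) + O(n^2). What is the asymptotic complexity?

Master Theorem for T(n) = 5T(n/4) + O(n^2):

a = 5, b = 4, c = 2
log_b(a) = log_4(5) = 1.1610

Case 3: c = 2 > log_4(5) = 1.1610
T(n) = O(n^2) = O(n^2)

For T(n) = 5T(n/4) + O(n^2): log_4(5) = 1.1610. This is Case 3 of the Master Theorem (c > log_b(a), work dominated by root), giving O(n^2).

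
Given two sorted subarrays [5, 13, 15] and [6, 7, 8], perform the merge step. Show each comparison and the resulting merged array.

Merging process:

Compare 5 vs 6: take 5 from left. Merged: [5]
Compare 13 vs 6: take 6 from right. Merged: [5, 6]
Compare 13 vs 7: take 7 from right. Merged: [5, 6, 7]
Compare 13 vs 8: take 8 from right. Merged: [5, 6, 7, 8]
Append remaining from left: [13, 15]. Merged: [5, 6, 7, 8, 13, 15]

Final merged array: [5, 6, 7, 8, 13, 15]
Total comparisons: 4

The merged array is [5, 6, 7, 8, 13, 15], requiring 4 comparisons. The merge step runs in O(n) time where n is the total number of elements.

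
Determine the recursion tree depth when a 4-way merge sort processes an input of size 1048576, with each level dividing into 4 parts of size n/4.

For divide and conquer with division factor 4:

Problem sizes at each level:
Level 0: 1048576
Level 1: 262144
Level 2: 65536
Level 3: 16384
Level 4: 4096
Level 5: 1024
Level 6: 256
Level 7: 64
Level 8: 16
Level 9: 4
Level 10: 1

The root is level 0 and the size-1 base case is level 10 (the tree spans levels 0 through 10, i.e. 11 levels counting the root), so the depth is the number of divisions: log_4(1048576) = 10

The recursion tree depth is log_4(1048576) = 10. At each level, the problem size is divided by 4, so it takes 10 divisions to reduce to a base case of size 1. The algorithm makes 4 recursive calls at each level.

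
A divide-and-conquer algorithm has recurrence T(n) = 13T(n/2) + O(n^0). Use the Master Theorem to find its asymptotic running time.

Master Theorem for T(n) = 13T(n/2) + O(n^0):

a = 13, b = 2, c = 0
log_b(a) = log_2(13) = 3.7004

Case 1: c = 0 < log_2(13) = 3.7004
T(n) = O(n^(log_2 13))

For T(n) = 13T(n/2) + O(n^0): log_2(13) = 3.7004. This is Case 1 of the Master Theorem (c < log_b(a), work dominated by leaves), giving O(n^(log_2 13)).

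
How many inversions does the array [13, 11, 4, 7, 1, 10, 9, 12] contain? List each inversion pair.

Finding inversions in [13, 11, 4, 7, 1, 10, 9, 12]:

(0, 1): arr[0]=13 > arr[1]=11
(0, 2): arr[0]=13 > arr[2]=4
(0, 3): arr[0]=13 > arr[3]=7
(0, 4): arr[0]=13 > arr[4]=1
(0, 5): arr[0]=13 > arr[5]=10
(0, 6): arr[0]=13 > arr[6]=9
(0, 7): arr[0]=13 > arr[7]=12
(1, 2): arr[1]=11 > arr[2]=4
(1, 3): arr[1]=11 > arr[3]=7
(1, 4): arr[1]=11 > arr[4]=1
(1, 5): arr[1]=11 > arr[5]=10
(1, 6): arr[1]=11 > arr[6]=9
(2, 4): arr[2]=4 > arr[4]=1
(3, 4): arr[3]=7 > arr[4]=1
(5, 6): arr[5]=10 > arr[6]=9

Total inversions: 15

The array has 15 inversion(s): (0,1), (0,2), (0,3), (0,4), (0,5), (0,6), (0,7), (1,2), (1,3), (1,4), (1,5), (1,6), (2,4), (3,4), (5,6). Each pair (i,j) satisfies i < j and arr[i] > arr[j].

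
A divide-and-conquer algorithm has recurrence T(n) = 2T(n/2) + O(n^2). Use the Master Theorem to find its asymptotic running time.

Master Theorem for T(n) = 2T(n/2) + O(n^2):

a = 2, b = 2, c = 2
log_b(a) = log_2(2) = 1.0000

Case 3: c = 2 > log_2(2) = 1.0000
T(n) = O(n^2) = O(n^2)

For T(n) = 2T(n/2) + O(n^2): log_2(2) = 1.0000. This is Case 3 of the Master Theorem (c > log_b(a), work dominated by root), giving O(n^2).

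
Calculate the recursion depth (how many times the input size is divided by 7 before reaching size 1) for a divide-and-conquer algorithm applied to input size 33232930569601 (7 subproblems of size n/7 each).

For divide and conquer with division factor 7:

Problem sizes at each level:
Level 0: 33232930569601
Level 1: 4747561509943
Level 2: 678223072849
Level 3: 96889010407
Level 4: 13841287201
Level 5: 1977326743
Level 6: 282475249
Level 7: 40353607
Level 8: 5764801
Level 9: 823543
Level 10: 117649
Level 11: 16807
Level 12: 2401
Level 13: 343
Level 14: 49
Level 15: 7
Level 16: 1

The root is level 0 and the size-1 base case is level 16 (the tree spans levels 0 through 16, i.e. 17 levels counting the root), so the depth is the number of divisions: log_7(33232930569601) = 16

The recursion tree depth is log_7(33232930569601) = 16. At each level, the problem size is divided by 7, so it takes 16 divisions to reduce to a base case of size 1. The algorithm makes 7 recursive calls at each level.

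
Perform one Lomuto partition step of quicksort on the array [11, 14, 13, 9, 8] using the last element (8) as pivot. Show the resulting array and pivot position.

Lomuto partition with pivot = 8:

Initial array: [11, 14, 13, 9, 8]

arr[0]=11 > 8: no swap
arr[1]=14 > 8: no swap
arr[2]=13 > 8: no swap
arr[3]=9 > 8: no swap

Place pivot at position 0: [8, 14, 13, 9, 11]
Pivot position: 0

After partitioning with pivot 8, the array becomes [8, 14, 13, 9, 11]. The pivot is placed at index 0. All elements to the left of the pivot are <= 8, and all elements to the right are > 8.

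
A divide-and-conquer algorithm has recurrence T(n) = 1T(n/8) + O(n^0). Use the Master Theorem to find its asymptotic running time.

Master Theorem for T(n) = 1T(n/8) + O(n^0):

a = 1, b = 8, c = 0
log_b(a) = log_8(1) = 0.0000

Case 2: c = 0 = log_8(1) = 0.0000
T(n) = O(n^0 log n) = O(log n)

For T(n) = 1T(n/8) + O(n^0): log_8(1) = 0.0000. This is Case 2 of the Master Theorem (c = log_b(a), equal work at all levels), giving O(log n).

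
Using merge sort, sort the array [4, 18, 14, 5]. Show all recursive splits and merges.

Merge sort trace:

Split: [4, 18, 14, 5] -> [4, 18] and [14, 5]
  Split: [4, 18] -> [4] and [18]
  Merge: [4] + [18] -> [4, 18]
  Split: [14, 5] -> [14] and [5]
  Merge: [14] + [5] -> [5, 14]
Merge: [4, 18] + [5, 14] -> [4, 5, 14, 18]

Final sorted array: [4, 5, 14, 18]

The merge sort proceeds by recursively splitting the array and merging sorted halves.
After all merges, the sorted array is [4, 5, 14, 18].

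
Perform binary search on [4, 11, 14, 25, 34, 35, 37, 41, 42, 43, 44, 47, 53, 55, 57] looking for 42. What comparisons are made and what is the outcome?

Binary search for 42 in [4, 11, 14, 25, 34, 35, 37, 41, 42, 43, 44, 47, 53, 55, 57]:

lo=0, hi=14, mid=7, arr[mid]=41 -> 41 < 42, search right half
lo=8, hi=14, mid=11, arr[mid]=47 -> 47 > 42, search left half
lo=8, hi=10, mid=9, arr[mid]=43 -> 43 > 42, search left half
lo=8, hi=8, mid=8, arr[mid]=42 -> Found target at index 8!

Binary search finds 42 at index 8 after 4 comparisons. The search repeatedly halves the search space by comparing with the middle element.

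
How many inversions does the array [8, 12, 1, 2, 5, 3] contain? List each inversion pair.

Finding inversions in [8, 12, 1, 2, 5, 3]:

(0, 2): arr[0]=8 > arr[2]=1
(0, 3): arr[0]=8 > arr[3]=2
(0, 4): arr[0]=8 > arr[4]=5
(0, 5): arr[0]=8 > arr[5]=3
(1, 2): arr[1]=12 > arr[2]=1
(1, 3): arr[1]=12 > arr[3]=2
(1, 4): arr[1]=12 > arr[4]=5
(1, 5): arr[1]=12 > arr[5]=3
(4, 5): arr[4]=5 > arr[5]=3

Total inversions: 9

The array has 9 inversion(s): (0,2), (0,3), (0,4), (0,5), (1,2), (1,3), (1,4), (1,5), (4,5). Each pair (i,j) satisfies i < j and arr[i] > arr[j].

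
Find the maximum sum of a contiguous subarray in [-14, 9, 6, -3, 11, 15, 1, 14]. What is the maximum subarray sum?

Using Kadane's algorithm on [-14, 9, 6, -3, 11, 15, 1, 14]:

Scanning through the array:
Position 1 (value 9): max_ending_here = 9, max_so_far = 9
Position 2 (value 6): max_ending_here = 15, max_so_far = 15
Position 3 (value -3): max_ending_here = 12, max_so_far = 15
Position 4 (value 11): max_ending_here = 23, max_so_far = 23
Position 5 (value 15): max_ending_here = 38, max_so_far = 38
Position 6 (value 1): max_ending_here = 39, max_so_far = 39
Position 7 (value 14): max_ending_here = 53, max_so_far = 53

Maximum subarray: [9, 6, -3, 11, 15, 1, 14]
Maximum sum: 53

The maximum subarray is [9, 6, -3, 11, 15, 1, 14] with sum 53. This subarray runs from index 1 to index 7.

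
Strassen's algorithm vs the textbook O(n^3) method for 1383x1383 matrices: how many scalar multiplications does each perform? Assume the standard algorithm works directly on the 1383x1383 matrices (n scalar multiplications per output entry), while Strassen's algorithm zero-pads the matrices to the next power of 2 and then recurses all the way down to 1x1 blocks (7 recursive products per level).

Matrix multiplication for 1383x1383 matrices:

Strassen's algorithm requires power-of-2 dimensions. Pad 1383x1383 to 2048x2048 (next power of 2).

Standard algorithm: 1383^3 = 2645248887 multiplications
Strassen's algorithm: 7^(log2(2048)) = 7^11 = 1977326743 multiplications
Savings: 2645248887 - 1977326743 = 667922144 multiplications

Standard: 2645248887 multiplications (1383^3). Strassen: 1977326743 multiplications (7^11, after padding to 2048x2048). Strassen reduces 8 recursive multiplications to 7 at each level.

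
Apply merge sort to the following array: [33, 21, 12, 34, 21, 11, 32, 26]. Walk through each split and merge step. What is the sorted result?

Merge sort trace:

Split: [33, 21, 12, 34, 21, 11, 32, 26] -> [33, 21, 12, 34] and [21, 11, 32, 26]
  Split: [33, 21, 12, 34] -> [33, 21] and [12, 34]
    Split: [33, 21] -> [33] and [21]
    Merge: [33] + [21] -> [21, 33]
    Split: [12, 34] -> [12] and [34]
    Merge: [12] + [34] -> [12, 34]
  Merge: [21, 33] + [12, 34] -> [12, 21, 33, 34]
  Split: [21, 11, 32, 26] -> [21, 11] and [32, 26]
    Split: [21, 11] -> [21] and [11]
    Merge: [21] + [11] -> [11, 21]
    Split: [32, 26] -> [32] and [26]
    Merge: [32] + [26] -> [26, 32]
  Merge: [11, 21] + [26, 32] -> [11, 21, 26, 32]
Merge: [12, 21, 33, 34] + [11, 21, 26, 32] -> [11, 12, 21, 21, 26, 32, 33, 34]

Final sorted array: [11, 12, 21, 21, 26, 32, 33, 34]

The merge sort proceeds by recursively splitting the array and merging sorted halves.
After all merges, the sorted array is [11, 12, 21, 21, 26, 32, 33, 34].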